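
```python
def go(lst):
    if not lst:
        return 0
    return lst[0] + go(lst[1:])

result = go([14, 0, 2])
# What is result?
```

14 + 0 + 2 + 0 = 16

Answer: 16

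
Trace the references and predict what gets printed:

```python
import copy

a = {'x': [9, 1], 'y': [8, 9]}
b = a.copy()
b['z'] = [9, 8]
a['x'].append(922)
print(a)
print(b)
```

Key concept: shallow copy of dict with mutable values.
Step by step:
`a = {'x': [9, 1], 'y': [8, 9]}` → a = {'x': [9, 1], 'y': [8, 9]}
`b = a.copy()` → b = {'x': [9, 1], 'y': [8, 9]}
`b['z'] = [9, 8]` → b = {'x': [9, 1], 'y': [8, 9], 'z': [9, 8]}
`a['x'].append(922)` → a = {'x': [9, 1, 922], 'y': [8, 9]}; b = {'x': [9, 1, 922], 'y': [8, 9], 'z': [9, 8]}
`print(a)` → prints {'x': [9, 1, 922], 'y': [8, 9]}
`print(b)` → prints {'x': [9, 1, 922], 'y': [8, 9], 'z': [9, 8]}

Answer:
{'x': [9, 1, 922], 'y': [8, 9]}
{'x': [9, 1, 922], 'y': [8, 9], 'z': [9, 8]}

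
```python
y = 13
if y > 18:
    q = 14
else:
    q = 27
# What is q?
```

Trace:
`y = 13` → y = 13
`if y > 18: ...` → y > 18 is False, take else branch → q = 27
So q = 27

Answer: 27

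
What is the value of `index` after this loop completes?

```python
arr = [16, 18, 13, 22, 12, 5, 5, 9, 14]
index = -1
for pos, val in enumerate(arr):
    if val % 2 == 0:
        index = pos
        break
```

First even number index in [16, 18, 13, 22, 12, 5, 5, 9, 14]
`index` takes the values: -1 → 0

Answer: 0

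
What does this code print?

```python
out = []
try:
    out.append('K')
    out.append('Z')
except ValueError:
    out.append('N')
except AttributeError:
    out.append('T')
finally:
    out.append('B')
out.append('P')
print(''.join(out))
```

Execution trace: 'K' (try body) → 'Z' (try body, no exception) → 'B' (finally) → 'P' (after the try/except). Output: KZBP

Answer: KZBP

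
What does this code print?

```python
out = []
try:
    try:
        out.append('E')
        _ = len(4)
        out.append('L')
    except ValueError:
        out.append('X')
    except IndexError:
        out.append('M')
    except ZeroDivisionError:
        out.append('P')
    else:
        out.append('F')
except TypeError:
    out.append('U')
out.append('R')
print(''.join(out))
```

Execution trace: 'E' (try body) → 'U' (outer except TypeError) → 'R' (after the try/except). Output: EUR

Answer: EUR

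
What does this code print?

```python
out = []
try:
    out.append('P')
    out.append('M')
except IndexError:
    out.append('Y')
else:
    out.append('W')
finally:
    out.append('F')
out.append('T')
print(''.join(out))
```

Execution trace: 'P' (try body) → 'M' (try body, no exception) → 'W' (else) → 'F' (finally) → 'T' (after the try/except). Output: PMWFT

Answer: PMWFT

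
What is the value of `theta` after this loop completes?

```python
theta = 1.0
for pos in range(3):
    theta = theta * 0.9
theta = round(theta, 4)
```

Exponential decay: 1.0 * 0.9^3
`theta` takes the values: 1.0 → 0.9 → 0.81 → 0.729

Answer: 0.729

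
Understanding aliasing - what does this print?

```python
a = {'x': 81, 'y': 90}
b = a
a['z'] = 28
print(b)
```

Key concept: dict aliasing.
Step by step:
`a = {'x': 81, 'y': 90}` → a = {'x': 81, 'y': 90}
`b = a` → b = {'x': 81, 'y': 90} (same object as a)
`a['z'] = 28` → a = {'x': 81, 'y': 90, 'z': 28} (same object as b); b = {'x': 81, 'y': 90, 'z': 28} (same object as a)
`print(b)` → prints {'x': 81, 'y': 90, 'z': 28}

Answer: {'x': 81, 'y': 90, 'z': 28}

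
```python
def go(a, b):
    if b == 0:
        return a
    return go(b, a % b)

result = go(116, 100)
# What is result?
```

go(116, 100) -> go(100, 16) -> go(16, 4) -> go(4, 0) -> 4

Answer: 4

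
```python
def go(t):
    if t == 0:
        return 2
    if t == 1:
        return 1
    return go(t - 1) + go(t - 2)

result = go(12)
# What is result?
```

Build up from base cases: go(0)=2, go(1)=1, go(2)=3, go(3)=4, go(4)=7, go(5)=11, go(6)=18, ..., go(12)=322

Answer: 322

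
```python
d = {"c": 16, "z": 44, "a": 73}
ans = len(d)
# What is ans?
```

Trace:
`d = {"c": 16, "z": 44, "a": 73}` → d = {'c': 16, 'z': 44, 'a': 73}
`ans = len(d)` → ans = 3
So ans = 3

Answer: 3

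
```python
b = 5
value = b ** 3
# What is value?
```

Trace:
`b = 5` → b = 5
`value = b ** 3` → value = 125
So value = 125

Answer: 125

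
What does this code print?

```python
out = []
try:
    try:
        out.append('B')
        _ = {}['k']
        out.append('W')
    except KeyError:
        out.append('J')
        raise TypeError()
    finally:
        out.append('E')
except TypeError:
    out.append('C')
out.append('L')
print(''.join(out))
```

Execution trace: 'B' (inner try body) → 'J' (inner except KeyError) → 'E' (inner finally) → 'C' (outer except TypeError) → 'L' (after the try/except). Output: BJECL

Answer: BJECL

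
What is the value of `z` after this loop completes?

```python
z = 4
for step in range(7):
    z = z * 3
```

Multiply by 3, 7 times: 4 * 3^7 = 8748
`z` takes the values: 4 → 12 → 36 → 108 → 324 → 972 → 2916 → 8748

Answer: 8748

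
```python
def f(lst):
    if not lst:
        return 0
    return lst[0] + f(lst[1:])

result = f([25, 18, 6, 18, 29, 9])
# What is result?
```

25 + 18 + 6 + 18 + 29 + 9 + 0 = 105

Answer: 105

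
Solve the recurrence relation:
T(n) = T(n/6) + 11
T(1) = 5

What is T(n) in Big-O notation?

Each step divides n by 6 and adds 11. After log_6(n) steps we reach T(1)=5. So T(n) = 11·log_6(n) + 5 = O(log n).

Answer: O(log n)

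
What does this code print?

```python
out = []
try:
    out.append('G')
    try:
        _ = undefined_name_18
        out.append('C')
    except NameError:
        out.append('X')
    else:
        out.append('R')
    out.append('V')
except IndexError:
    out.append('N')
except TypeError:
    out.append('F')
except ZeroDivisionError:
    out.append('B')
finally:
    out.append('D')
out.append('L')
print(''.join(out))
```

Execution trace: 'G' (try body) → 'X' (inner except NameError) → 'V' (try body, no exception) → 'D' (finally) → 'L' (after the try/except). Output: GXVDL

Answer: GXVDL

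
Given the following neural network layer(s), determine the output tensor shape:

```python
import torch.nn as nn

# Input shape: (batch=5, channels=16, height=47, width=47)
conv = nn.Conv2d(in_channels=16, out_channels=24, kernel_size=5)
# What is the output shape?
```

Input: (5, 16, 47, 47) -> Output: (5, 24, 43, 43)

Answer: (5, 24, 43, 43)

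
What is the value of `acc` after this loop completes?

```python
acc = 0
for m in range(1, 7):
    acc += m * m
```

Sum of squares 1² to 6² = 91
`acc` takes the values: 0 → 1 → 5 → 14 → 30 → 55 → 91

Answer: 91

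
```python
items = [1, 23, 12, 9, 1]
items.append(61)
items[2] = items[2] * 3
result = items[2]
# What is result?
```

Trace:
`items = [1, 23, 12, 9, 1]` → items = [1, 23, 12, 9, 1]
`items.append(61)` → items = [1, 23, 12, 9, 1, 61]
`items[2] = items[2] * 3` → items = [1, 23, 36, 9, 1, 61]
`result = items[2]` → result = 36
So result = 36

Answer: 36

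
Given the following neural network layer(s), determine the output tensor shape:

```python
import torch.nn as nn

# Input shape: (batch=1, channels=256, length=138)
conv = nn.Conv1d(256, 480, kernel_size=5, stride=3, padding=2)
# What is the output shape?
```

Input: (1, 256, 138) -> Output: (1, 480, 46)

Answer: (1, 480, 46)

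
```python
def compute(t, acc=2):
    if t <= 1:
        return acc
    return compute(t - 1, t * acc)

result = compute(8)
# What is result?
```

Accumulator trace (n, acc): (8, 2) -> (7, 16) -> (6, 112) -> (5, 672) -> (4, 3360) -> (3, 13440) -> (2, 40320) -> (1, 80640) -> return 80640

Answer: 80640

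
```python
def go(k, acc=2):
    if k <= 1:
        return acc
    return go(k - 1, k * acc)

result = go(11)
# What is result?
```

Accumulator trace (n, acc): (11, 2) -> (10, 22) -> (9, 220) -> (8, 1980) -> (7, 15840) -> (6, 110880) -> (5, 665280) -> (4, 3326400) -> (3, 13305600) -> (2, 39916800) -> (1, 79833600) -> return 79833600

Answer: 79833600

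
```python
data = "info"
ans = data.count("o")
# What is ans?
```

Trace:
`data = "info"` → data = 'info'
`ans = data.count("o")` → ans = 1
So ans = 1

Answer: 1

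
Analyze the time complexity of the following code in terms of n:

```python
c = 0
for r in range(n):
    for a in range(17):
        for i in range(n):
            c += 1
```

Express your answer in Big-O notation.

Each loop level contributes: n × 1 × n. Multiplying the contributions gives O(n^2).

Answer: O(n^2)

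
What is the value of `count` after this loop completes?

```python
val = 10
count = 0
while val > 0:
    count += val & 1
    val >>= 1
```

Count set bits in 10 (binary: 0b1010)
`count` takes the values: 0 → 1 → 2

Answer: 2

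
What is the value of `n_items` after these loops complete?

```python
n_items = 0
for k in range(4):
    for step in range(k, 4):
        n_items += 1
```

Upper triangle: 4 + 3 + ... + 1
`n_items` takes the values: 0 → 1 → 2 → 3 → 4 → 5 → 6 → 7 → 8 → 9 → 10

Answer: 10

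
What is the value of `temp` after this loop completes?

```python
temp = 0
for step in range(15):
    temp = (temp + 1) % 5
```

Increment mod 5, 15 times = 0
`temp` takes the values: 0 → 1 → 2 → 3 → 4 → 0 → 1 → 2 → 3 → 4 → 0 → 1 → 2 → 3 → 4 → 0

Answer: 0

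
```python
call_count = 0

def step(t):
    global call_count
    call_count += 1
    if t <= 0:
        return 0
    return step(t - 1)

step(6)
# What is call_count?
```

Linear recursion stepping by 1: 7 calls from t=6 down to ≤0.

Answer: 7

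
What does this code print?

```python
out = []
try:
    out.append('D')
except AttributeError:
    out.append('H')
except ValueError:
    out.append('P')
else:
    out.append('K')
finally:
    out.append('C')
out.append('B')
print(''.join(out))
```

Execution trace: 'D' (try body, no exception) → 'K' (else) → 'C' (finally) → 'B' (after the try/except). Output: DKCB

Answer: DKCB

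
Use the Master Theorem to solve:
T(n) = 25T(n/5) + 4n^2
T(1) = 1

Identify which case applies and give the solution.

a=25, b=5, f(n)=4n^2. log_5(25) = 2. Since c=2 = 2, Case 2 applies: T(n) = Θ(n^log_b(a) · log n) = O(n^2 log n).

Answer: O(n^2 log n) - Case 2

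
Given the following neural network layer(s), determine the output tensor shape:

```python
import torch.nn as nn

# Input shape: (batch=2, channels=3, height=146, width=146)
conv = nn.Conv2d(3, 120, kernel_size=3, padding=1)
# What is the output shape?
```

Input: (2, 3, 146, 146) -> Output: (2, 120, 146, 146)

Answer: (2, 120, 146, 146)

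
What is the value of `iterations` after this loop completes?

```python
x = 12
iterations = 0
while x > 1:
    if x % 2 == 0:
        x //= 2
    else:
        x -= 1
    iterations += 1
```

Steps to reduce 12 to 1
`iterations` takes the values: 0 → 1 → 2 → 3 → 4

Answer: 4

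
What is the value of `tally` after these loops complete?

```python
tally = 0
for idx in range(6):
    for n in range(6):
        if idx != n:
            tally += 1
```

6² - 6 (exclude diagonal)
`tally` takes the values: 0 → 1 → 2 → 3 → 4 → 5 → 6 → 7 → 8 → 9 → 10 → 11 → 12 → 13 → 14 → 15 → 16 → 17 → 18 → 19 → 20 → 21 → 22 → 23 → 24 → 25 → 26 → 27 → 28 → 29 → 30

Answer: 30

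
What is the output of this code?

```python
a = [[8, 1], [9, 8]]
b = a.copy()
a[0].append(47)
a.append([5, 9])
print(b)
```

Key concept: shallow copy with nested lists.
Step by step:
`a = [[8, 1], [9, 8]]` → a = [[8, 1], [9, 8]]
`b = a.copy()` → b = [[8, 1], [9, 8]]
`a[0].append(47)` → a = [[8, 1, 47], [9, 8]]; b = [[8, 1, 47], [9, 8]]
`a.append([5, 9])` → a = [[8, 1, 47], [9, 8], [5, 9]]
`print(b)` → prints [[8, 1, 47], [9, 8]]

Answer: [[8, 1, 47], [9, 8]]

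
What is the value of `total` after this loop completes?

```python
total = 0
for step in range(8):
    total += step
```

Sum of 0 to 7 = 28
`total` takes the values: 0 → 1 → 3 → 6 → 10 → 15 → 21 → 28

Answer: 28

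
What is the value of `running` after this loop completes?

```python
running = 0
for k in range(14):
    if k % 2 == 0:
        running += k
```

Sum of even numbers 0 to 13
`running` takes the values: 0 → 2 → 6 → 12 → 20 → 30 → 42

Answer: 42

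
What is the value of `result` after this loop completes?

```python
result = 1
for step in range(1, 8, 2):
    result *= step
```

Product of 1, 3, 5, ... up to 7
`result` takes the values: 1 → 3 → 15 → 105

Answer: 105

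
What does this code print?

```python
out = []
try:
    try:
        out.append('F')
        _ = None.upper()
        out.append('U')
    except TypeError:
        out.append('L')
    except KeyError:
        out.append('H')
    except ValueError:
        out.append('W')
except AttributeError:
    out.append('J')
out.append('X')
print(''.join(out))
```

Execution trace: 'F' (try body) → 'J' (outer except AttributeError) → 'X' (after the try/except). Output: FJX

Answer: FJX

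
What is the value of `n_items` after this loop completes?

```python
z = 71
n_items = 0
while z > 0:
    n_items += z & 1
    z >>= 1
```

Count set bits in 71 (binary: 0b1000111)
`n_items` takes the values: 0 → 1 → 2 → 3 → 4

Answer: 4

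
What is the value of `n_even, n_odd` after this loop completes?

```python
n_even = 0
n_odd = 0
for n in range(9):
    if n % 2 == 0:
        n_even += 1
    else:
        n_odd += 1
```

Count evens and odds in range(9)
`n_even, n_odd` takes the values: (0, 0) → (1, 0) → (1, 1) → (2, 1) → (2, 2) → (3, 2) → (3, 3) → (4, 3) → (4, 4) → (5, 4)

Answer: 5, 4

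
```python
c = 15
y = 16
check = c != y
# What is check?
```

Trace:
`c = 15` → c = 15
`y = 16` → y = 16
`check = c != y` → check = True
So check = True

Answer: True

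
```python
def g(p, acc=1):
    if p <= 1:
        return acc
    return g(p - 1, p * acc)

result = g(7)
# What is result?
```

Accumulator trace (n, acc): (7, 1) -> (6, 7) -> (5, 42) -> (4, 210) -> (3, 840) -> (2, 2520) -> (1, 5040) -> return 5040

Answer: 5040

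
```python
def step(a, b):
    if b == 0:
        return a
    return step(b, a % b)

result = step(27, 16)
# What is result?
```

step(27, 16) -> step(16, 11) -> step(11, 5) -> step(5, 1) -> step(1, 0) -> 1

Answer: 1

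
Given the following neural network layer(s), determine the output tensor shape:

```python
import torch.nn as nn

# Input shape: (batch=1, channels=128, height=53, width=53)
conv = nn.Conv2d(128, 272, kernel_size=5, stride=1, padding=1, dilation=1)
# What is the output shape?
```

Input: (1, 128, 53, 53) -> Output: (1, 272, 51, 51)

Answer: (1, 272, 51, 51)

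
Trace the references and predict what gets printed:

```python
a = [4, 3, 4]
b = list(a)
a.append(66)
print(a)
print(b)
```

Key concept: list() constructor creates copy.
Step by step:
`a = [4, 3, 4]` → a = [4, 3, 4]
`b = list(a)` → b = [4, 3, 4]
`a.append(66)` → a = [4, 3, 4, 66]
`print(a)` → prints [4, 3, 4, 66]
`print(b)` → prints [4, 3, 4]

Answer:
[4, 3, 4, 66]
[4, 3, 4]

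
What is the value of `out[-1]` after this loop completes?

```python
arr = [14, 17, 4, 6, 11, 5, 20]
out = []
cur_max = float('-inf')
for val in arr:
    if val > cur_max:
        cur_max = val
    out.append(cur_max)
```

Running max ends at 20
`out` takes the values: [] → [14] → [14, 17] → [14, 17, 17] → [14, 17, 17, 17] → [14, 17, 17, 17, 17] → [14, 17, 17, 17, 17, 17] → [14, 17, 17, 17, 17, 17, 20]
So `out[-1]` = 20

Answer: 20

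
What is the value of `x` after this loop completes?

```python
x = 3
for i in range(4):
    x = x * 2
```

Multiply by 2, 4 times: 3 * 2^4 = 48
`x` takes the values: 3 → 6 → 12 → 24 → 48

Answer: 48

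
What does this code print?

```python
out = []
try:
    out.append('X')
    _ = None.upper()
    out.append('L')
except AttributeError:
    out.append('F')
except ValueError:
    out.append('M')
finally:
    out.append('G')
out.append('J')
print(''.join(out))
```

Execution trace: 'X' (try body) → 'F' (except AttributeError) → 'G' (finally) → 'J' (after the try/except). Output: XFGJ

Answer: XFGJ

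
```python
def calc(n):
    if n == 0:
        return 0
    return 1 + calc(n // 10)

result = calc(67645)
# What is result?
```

Count of digits of 67645: 5

Answer: 5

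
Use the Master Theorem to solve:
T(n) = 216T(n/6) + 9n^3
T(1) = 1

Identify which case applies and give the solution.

a=216, b=6, f(n)=9n^3. log_6(216) = 3. Since c=3 = 3, Case 2 applies: T(n) = Θ(n^log_b(a) · log n) = O(n^3 log n).

Answer: O(n^3 log n) - Case 2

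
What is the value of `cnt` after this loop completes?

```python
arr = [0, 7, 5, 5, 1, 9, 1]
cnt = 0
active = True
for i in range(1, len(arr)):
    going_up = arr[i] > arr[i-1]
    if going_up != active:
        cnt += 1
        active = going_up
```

Count direction changes in [0, 7, 5, 5, 1, 9, 1]
`cnt` takes the values: 0 → 1 → 2 → 3

Answer: 3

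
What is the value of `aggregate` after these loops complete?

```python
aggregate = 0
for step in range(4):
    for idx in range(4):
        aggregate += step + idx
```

Sum of all step+idx for step,idx in 4x4
`aggregate` takes the values: 0 → 1 → 3 → 6 → 7 → 9 → 12 → 16 → 18 → 21 → 25 → 30 → 33 → 37 → 42 → 48

Answer: 48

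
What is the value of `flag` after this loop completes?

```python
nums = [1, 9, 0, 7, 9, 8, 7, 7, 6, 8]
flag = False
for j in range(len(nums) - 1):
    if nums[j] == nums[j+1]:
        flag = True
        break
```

Check consecutive duplicates in [1, 9, 0, 7, 9, 8, 7, 7, 6, 8]
`flag` takes the values: False → True

Answer: True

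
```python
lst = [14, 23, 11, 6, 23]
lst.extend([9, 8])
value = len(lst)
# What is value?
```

Trace:
`lst = [14, 23, 11, 6, 23]` → lst = [14, 23, 11, 6, 23]
`lst.extend([9, 8])` → lst = [14, 23, 11, 6, 23, 9, 8]
`value = len(lst)` → value = 7
So value = 7

Answer: 7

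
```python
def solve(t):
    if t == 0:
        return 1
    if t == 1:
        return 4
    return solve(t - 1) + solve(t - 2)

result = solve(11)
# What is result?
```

Build up from base cases: solve(0)=1, solve(1)=4, solve(2)=5, solve(3)=9, solve(4)=14, solve(5)=23, solve(6)=37, ..., solve(11)=411

Answer: 411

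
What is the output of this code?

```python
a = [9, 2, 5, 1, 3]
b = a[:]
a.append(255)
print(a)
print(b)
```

Key concept: slice [:] creates copy.
Step by step:
`a = [9, 2, 5, 1, 3]` → a = [9, 2, 5, 1, 3]
`b = a[:]` → b = [9, 2, 5, 1, 3]
`a.append(255)` → a = [9, 2, 5, 1, 3, 255]
`print(a)` → prints [9, 2, 5, 1, 3, 255]
`print(b)` → prints [9, 2, 5, 1, 3]

Answer:
[9, 2, 5, 1, 3, 255]
[9, 2, 5, 1, 3]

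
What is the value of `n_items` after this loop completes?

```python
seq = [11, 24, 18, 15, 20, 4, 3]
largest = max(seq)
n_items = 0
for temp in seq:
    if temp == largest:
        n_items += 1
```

Count of max value 24 in [11, 24, 18, 15, 20, 4, 3]
`n_items` takes the values: 0 → 1

Answer: 1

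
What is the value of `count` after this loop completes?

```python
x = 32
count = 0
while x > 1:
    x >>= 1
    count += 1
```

Count right shifts until 1
`count` takes the values: 0 → 1 → 2 → 3 → 4 → 5

Answer: 5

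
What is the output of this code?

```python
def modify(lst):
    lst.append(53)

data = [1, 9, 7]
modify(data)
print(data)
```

Key concept: function modifies passed list.
Step by step:
`data = [1, 9, 7]` → data = [1, 9, 7]
`modify(data)` → data = [1, 9, 7, 53]
`print(data)` → prints [1, 9, 7, 53]

Answer: [1, 9, 7, 53]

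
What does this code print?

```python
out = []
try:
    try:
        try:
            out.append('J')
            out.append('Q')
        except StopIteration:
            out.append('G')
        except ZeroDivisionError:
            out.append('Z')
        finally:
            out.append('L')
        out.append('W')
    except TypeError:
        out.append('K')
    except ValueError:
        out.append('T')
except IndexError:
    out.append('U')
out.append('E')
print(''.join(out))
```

Execution trace: 'J' (inner try body) → 'Q' (inner try body, no exception) → 'L' (inner finally) → 'W' (try body, no exception) → 'E' (after the try/except). Output: JQLWE

Answer: JQLWE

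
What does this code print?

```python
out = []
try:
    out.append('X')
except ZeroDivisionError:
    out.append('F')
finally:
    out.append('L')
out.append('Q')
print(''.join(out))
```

Execution trace: 'X' (try body, no exception) → 'L' (finally) → 'Q' (after the try/except). Output: XLQ

Answer: XLQ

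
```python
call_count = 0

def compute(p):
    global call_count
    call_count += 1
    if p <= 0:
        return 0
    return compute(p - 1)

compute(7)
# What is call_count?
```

Linear recursion stepping by 1: 8 calls from p=7 down to ≤0.

Answer: 8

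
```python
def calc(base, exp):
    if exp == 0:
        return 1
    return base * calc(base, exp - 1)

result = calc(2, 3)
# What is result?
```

calc(2, 3) = 2 * 2 * 2 = 8

Answer: 8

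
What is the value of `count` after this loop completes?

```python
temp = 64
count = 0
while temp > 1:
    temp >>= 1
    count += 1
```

Count right shifts until 1
`count` takes the values: 0 → 1 → 2 → 3 → 4 → 5 → 6

Answer: 6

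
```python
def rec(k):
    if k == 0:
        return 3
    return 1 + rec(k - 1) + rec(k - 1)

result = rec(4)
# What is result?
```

rec(k) = 1 + 2·rec(k-1), rec(0)=3. Closed form: (3+1)·2^4 - 1 = 63.

Answer: 63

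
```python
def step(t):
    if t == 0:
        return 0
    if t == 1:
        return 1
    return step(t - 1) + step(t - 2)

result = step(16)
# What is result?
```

Build up from base cases: step(0)=0, step(1)=1, step(2)=1, step(3)=2, step(4)=3, step(5)=5, step(6)=8, ..., step(16)=987

Answer: 987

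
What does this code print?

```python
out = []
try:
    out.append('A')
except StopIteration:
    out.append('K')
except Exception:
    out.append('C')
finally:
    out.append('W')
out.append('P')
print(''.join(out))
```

Execution trace: 'A' (try body, no exception) → 'W' (finally) → 'P' (after the try/except). Output: AWP

Answer: AWP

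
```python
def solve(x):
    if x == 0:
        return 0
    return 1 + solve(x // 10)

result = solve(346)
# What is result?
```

Count of digits of 346: 3

Answer: 3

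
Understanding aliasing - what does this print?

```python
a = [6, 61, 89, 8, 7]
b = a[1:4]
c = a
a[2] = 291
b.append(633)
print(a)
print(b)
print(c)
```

Key concept: slice vs alias.
Step by step:
`a = [6, 61, 89, 8, 7]` → a = [6, 61, 89, 8, 7]
`b = a[1:4]` → b = [61, 89, 8]
`c = a` → c = [6, 61, 89, 8, 7] (same object as a)
`a[2] = 291` → a = [6, 61, 291, 8, 7] (same object as c); c = [6, 61, 291, 8, 7] (same object as a)
`b.append(633)` → b = [61, 89, 8, 633]
`print(a)` → prints [6, 61, 291, 8, 7]
`print(b)` → prints [61, 89, 8, 633]
`print(c)` → prints [6, 61, 291, 8, 7]

Answer:
[6, 61, 291, 8, 7]
[61, 89, 8, 633]
[6, 61, 291, 8, 7]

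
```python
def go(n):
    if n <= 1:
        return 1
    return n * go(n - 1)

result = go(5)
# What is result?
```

go(5) = 5 * 4 * 3 * 2 * 1 = 120

Answer: 120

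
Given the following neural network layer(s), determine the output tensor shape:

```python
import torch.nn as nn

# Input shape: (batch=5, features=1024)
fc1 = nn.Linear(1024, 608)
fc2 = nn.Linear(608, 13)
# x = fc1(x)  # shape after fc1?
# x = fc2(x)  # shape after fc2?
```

Input: (5, 1024) -> after fc1: (5, 608) -> Output: (5, 13)

Answer: (5, 13)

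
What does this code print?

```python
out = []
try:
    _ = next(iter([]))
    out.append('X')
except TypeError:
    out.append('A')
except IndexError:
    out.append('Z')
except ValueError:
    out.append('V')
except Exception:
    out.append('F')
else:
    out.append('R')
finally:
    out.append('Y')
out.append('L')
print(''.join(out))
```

Execution trace: 'F' (except Exception) → 'Y' (finally) → 'L' (after the try/except). Output: FYL

Answer: FYL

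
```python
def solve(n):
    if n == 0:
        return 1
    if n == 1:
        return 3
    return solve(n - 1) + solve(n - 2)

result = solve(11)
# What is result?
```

Build up from base cases: solve(0)=1, solve(1)=3, solve(2)=4, solve(3)=7, solve(4)=11, solve(5)=18, solve(6)=29, ..., solve(11)=322

Answer: 322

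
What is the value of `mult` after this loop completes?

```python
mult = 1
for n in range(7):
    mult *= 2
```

2^7 = 128
`mult` takes the values: 1 → 2 → 4 → 8 → 16 → 32 → 64 → 128

Answer: 128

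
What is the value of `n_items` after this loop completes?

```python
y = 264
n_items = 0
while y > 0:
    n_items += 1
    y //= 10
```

Count digits by repeated division by 10
`n_items` takes the values: 0 → 1 → 2 → 3

Answer: 3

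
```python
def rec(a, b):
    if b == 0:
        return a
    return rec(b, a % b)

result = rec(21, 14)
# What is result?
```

rec(21, 14) -> rec(14, 7) -> rec(7, 0) -> 7

Answer: 7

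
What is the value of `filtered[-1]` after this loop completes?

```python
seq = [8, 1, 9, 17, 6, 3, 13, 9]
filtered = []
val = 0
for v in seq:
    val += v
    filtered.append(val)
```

Cumulative sum ends at 66
`filtered` takes the values: [] → [8] → [8, 9] → [8, 9, 18] → [8, 9, 18, 35] → [8, 9, 18, 35, 41] → [8, 9, 18, 35, 41, 44] → [8, 9, 18, 35, 41, 44, 57] → [8, 9, 18, 35, 41, 44, 57, 66]
So `filtered[-1]` = 66

Answer: 66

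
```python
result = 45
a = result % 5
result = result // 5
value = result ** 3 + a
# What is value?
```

Trace:
`result = 45` → result = 45
`a = result % 5` → a = 0
`result = result // 5` → result = 9
`value = result ** 3 + a` → value = 729
So value = 729

Answer: 729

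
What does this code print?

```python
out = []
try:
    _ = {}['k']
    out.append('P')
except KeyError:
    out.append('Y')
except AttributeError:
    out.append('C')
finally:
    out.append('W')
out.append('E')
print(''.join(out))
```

Execution trace: 'Y' (except KeyError) → 'W' (finally) → 'E' (after the try/except). Output: YWE

Answer: YWE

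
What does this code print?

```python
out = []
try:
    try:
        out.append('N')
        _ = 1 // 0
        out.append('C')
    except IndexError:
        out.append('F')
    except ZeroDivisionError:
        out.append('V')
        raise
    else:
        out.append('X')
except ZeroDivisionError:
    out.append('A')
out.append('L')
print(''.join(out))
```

Execution trace: 'N' (inner try body) → 'V' (inner except ZeroDivisionError) → 'A' (outer except ZeroDivisionError) → 'L' (after the try/except). Output: NVAL

Answer: NVAL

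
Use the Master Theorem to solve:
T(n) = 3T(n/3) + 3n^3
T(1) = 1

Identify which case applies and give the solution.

a=3, b=3, f(n)=3n^3. log_3(3) = 1. Since c=3 > 1 and the regularity condition holds (3(n/3)^3 = (3/3^3)n^3 with 3/3^3 < 1), Case 3 applies: T(n) = Θ(f(n)) = O(n^3).

Answer: O(n^3) - Case 3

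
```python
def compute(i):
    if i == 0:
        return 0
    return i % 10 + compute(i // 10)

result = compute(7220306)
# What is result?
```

Sum of digits of 7220306: 6 + 0 + 3 + 0 + 2 + 2 + 7 = 20

Answer: 20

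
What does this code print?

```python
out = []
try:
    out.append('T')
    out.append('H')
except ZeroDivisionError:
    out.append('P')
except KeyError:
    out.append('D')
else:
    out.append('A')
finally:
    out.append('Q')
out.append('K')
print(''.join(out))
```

Execution trace: 'T' (try body) → 'H' (try body, no exception) → 'A' (else) → 'Q' (finally) → 'K' (after the try/except). Output: THAQK

Answer: THAQK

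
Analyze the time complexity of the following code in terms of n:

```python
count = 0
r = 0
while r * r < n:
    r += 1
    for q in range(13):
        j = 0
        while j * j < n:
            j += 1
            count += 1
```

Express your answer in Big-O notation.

Each loop level contributes: √n × 1 × √n. Multiplying the contributions gives O(n).

Answer: O(n)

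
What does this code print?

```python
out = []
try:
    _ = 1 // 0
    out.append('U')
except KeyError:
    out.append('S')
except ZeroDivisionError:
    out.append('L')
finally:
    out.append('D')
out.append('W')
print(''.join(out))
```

Execution trace: 'L' (except ZeroDivisionError) → 'D' (finally) → 'W' (after the try/except). Output: LDW

Answer: LDW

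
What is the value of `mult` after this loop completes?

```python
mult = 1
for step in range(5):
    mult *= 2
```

2^5 = 32
`mult` takes the values: 1 → 2 → 4 → 8 → 16 → 32

Answer: 32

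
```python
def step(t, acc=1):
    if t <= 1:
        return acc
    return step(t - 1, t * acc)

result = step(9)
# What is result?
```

Accumulator trace (n, acc): (9, 1) -> (8, 9) -> (7, 72) -> (6, 504) -> (5, 3024) -> (4, 15120) -> (3, 60480) -> (2, 181440) -> (1, 362880) -> return 362880

Answer: 362880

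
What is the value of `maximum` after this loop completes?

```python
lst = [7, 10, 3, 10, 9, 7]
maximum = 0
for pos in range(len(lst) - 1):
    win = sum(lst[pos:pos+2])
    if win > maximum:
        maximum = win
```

Max sum of 2-element window in [7, 10, 3, 10, 9, 7]
`maximum` takes the values: 0 → 17 → 19

Answer: 19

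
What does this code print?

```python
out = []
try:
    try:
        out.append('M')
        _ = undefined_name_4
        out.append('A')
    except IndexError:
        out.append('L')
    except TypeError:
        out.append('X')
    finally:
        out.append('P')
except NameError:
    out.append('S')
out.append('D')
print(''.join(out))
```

Execution trace: 'M' (inner try body) → 'P' (inner finally) → 'S' (outer except NameError) → 'D' (after the try/except). Output: MPSD

Answer: MPSD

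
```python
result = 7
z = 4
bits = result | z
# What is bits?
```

Trace:
`result = 7` → result = 7
`z = 4` → z = 4
`bits = result | z` → bits = 7
So bits = 7

Answer: 7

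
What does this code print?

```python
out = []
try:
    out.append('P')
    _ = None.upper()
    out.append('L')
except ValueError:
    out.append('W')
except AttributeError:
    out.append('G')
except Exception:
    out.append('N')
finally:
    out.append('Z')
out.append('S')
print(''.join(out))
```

Execution trace: 'P' (try body) → 'G' (except AttributeError) → 'Z' (finally) → 'S' (after the try/except). Output: PGZS

Answer: PGZS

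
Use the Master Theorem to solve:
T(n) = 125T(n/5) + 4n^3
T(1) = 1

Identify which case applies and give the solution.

a=125, b=5, f(n)=4n^3. log_5(125) = 3. Since c=3 = 3, Case 2 applies: T(n) = Θ(n^log_b(a) · log n) = O(n^3 log n).

Answer: O(n^3 log n) - Case 2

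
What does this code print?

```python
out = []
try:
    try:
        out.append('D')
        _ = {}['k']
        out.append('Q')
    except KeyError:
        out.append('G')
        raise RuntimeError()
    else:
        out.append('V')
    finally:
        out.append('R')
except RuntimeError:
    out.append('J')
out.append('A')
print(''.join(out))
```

Execution trace: 'D' (inner try body) → 'G' (inner except KeyError) → 'R' (inner finally) → 'J' (outer except RuntimeError) → 'A' (after the try/except). Output: DGRJA

Answer: DGRJA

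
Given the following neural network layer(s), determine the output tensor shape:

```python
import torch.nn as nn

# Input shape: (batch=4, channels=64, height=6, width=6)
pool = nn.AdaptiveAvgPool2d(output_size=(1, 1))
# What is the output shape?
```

Input: (4, 64, 6, 6) -> Output: (4, 64, 1, 1)

Answer: (4, 64, 1, 1)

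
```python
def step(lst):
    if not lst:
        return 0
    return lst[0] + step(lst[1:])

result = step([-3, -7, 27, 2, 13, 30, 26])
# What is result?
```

(-3) + (-7) + 27 + 2 + 13 + 30 + 26 + 0 = 88

Answer: 88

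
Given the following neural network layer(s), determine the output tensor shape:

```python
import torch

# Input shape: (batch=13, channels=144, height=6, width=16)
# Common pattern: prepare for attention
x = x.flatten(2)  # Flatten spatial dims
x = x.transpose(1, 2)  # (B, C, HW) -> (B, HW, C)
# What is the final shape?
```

Input: (13, 144, 6, 16) -> after flatten(2): (13, 144, 96) -> Output: (13, 96, 144)

Answer: (13, 96, 144)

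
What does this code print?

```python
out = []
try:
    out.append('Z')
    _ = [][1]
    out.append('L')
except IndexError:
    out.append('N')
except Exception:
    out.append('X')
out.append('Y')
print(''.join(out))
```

Execution trace: 'Z' (try body) → 'N' (except IndexError) → 'Y' (after the try/except). Output: ZNY

Answer: ZNY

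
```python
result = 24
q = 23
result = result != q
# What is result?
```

Trace:
`result = 24` → result = 24
`q = 23` → q = 23
`result = result != q` → result = True
So result = True

Answer: True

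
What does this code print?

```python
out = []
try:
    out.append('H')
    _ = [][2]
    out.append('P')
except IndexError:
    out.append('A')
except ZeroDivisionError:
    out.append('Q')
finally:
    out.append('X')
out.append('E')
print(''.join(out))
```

Execution trace: 'H' (try body) → 'A' (except IndexError) → 'X' (finally) → 'E' (after the try/except). Output: HAXE

Answer: HAXE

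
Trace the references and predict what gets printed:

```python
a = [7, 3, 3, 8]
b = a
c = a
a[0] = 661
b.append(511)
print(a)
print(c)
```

Key concept: multiple aliases.
Step by step:
`a = [7, 3, 3, 8]` → a = [7, 3, 3, 8]
`b = a` → b = [7, 3, 3, 8] (same object as a)
`c = a` → c = [7, 3, 3, 8] (same object as a, b)
`a[0] = 661` → a = [661, 3, 3, 8] (same object as b, c); b = [661, 3, 3, 8] (same object as a, c); c = [661, 3, 3, 8] (same object as a, b)
`b.append(511)` → a = [661, 3, 3, 8, 511] (same object as b, c); b = [661, 3, 3, 8, 511] (same object as a, c); c = [661, 3, 3, 8, 511] (same object as a, b)
`print(a)` → prints [661, 3, 3, 8, 511]
`print(c)` → prints [661, 3, 3, 8, 511]

Answer:
[661, 3, 3, 8, 511]
[661, 3, 3, 8, 511]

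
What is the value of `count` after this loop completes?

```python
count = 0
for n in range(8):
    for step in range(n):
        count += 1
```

Triangle number: 0+1+2+...+7
`count` takes the values: 0 → 1 → 2 → 3 → 4 → 5 → 6 → 7 → 8 → 9 → 10 → 11 → 12 → 13 → 14 → 15 → 16 → 17 → 18 → 19 → 20 → 21 → 22 → 23 → 24 → 25 → 26 → 27 → 28

Answer: 28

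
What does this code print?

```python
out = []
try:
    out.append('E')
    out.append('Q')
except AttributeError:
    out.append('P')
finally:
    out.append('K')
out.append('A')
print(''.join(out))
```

Execution trace: 'E' (try body) → 'Q' (try body, no exception) → 'K' (finally) → 'A' (after the try/except). Output: EQKA

Answer: EQKA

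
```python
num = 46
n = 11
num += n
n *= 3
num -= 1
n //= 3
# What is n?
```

Trace:
`num = 46` → num = 46
`n = 11` → n = 11
`num += n` → num = 57
`n *= 3` → n = 33
`num -= 1` → num = 56
`n //= 3` → n = 11
So n = 11

Answer: 11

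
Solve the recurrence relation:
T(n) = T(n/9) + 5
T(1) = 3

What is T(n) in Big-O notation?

Each step divides n by 9 and adds 5. After log_9(n) steps we reach T(1)=3. So T(n) = 5·log_9(n) + 3 = O(log n).

Answer: O(log n)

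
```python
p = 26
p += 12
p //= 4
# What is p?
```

Trace:
`p = 26` → p = 26
`p += 12` → p = 38
`p //= 4` → p = 9
So p = 9

Answer: 9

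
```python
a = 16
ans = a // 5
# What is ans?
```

Trace:
`a = 16` → a = 16
`ans = a // 5` → ans = 3
So ans = 3

Answer: 3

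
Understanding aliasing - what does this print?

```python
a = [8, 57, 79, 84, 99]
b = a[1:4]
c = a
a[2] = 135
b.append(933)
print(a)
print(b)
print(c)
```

Key concept: slice vs alias.
Step by step:
`a = [8, 57, 79, 84, 99]` → a = [8, 57, 79, 84, 99]
`b = a[1:4]` → b = [57, 79, 84]
`c = a` → c = [8, 57, 79, 84, 99] (same object as a)
`a[2] = 135` → a = [8, 57, 135, 84, 99] (same object as c); c = [8, 57, 135, 84, 99] (same object as a)
`b.append(933)` → b = [57, 79, 84, 933]
`print(a)` → prints [8, 57, 135, 84, 99]
`print(b)` → prints [57, 79, 84, 933]
`print(c)` → prints [8, 57, 135, 84, 99]

Answer:
[8, 57, 135, 84, 99]
[57, 79, 84, 933]
[8, 57, 135, 84, 99]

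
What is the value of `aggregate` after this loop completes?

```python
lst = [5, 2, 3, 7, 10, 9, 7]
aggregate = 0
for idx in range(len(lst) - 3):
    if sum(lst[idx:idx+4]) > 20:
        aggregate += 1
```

Count windows with sum > 20
`aggregate` takes the values: 0 → 1 → 2 → 3

Answer: 3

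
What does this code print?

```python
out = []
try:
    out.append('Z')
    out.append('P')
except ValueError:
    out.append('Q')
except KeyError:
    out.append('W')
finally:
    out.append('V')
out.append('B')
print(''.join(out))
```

Execution trace: 'Z' (try body) → 'P' (try body, no exception) → 'V' (finally) → 'B' (after the try/except). Output: ZPVB

Answer: ZPVB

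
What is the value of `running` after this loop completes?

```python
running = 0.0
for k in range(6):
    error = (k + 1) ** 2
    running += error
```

Sum of squared losses 1² + 2² + ... + 6²
`running` takes the values: 0.0 → 1.0 → 5.0 → 14.0 → 30.0 → 55.0 → 91.0

Answer: 91.0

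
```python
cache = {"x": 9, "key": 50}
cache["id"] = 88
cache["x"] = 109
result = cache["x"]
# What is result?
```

Trace:
`cache = {"x": 9, "key": 50}` → cache = {'x': 9, 'key': 50}
`cache["id"] = 88` → cache = {'x': 9, 'key': 50, 'id': 88}
`cache["x"] = 109` → cache = {'x': 109, 'key': 50, 'id': 88}
`result = cache["x"]` → result = 109
So result = 109

Answer: 109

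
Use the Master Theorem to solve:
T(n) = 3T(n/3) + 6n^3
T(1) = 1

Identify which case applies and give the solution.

a=3, b=3, f(n)=6n^3. log_3(3) = 1. Since c=3 > 1 and the regularity condition holds (3(n/3)^3 = (3/3^3)n^3 with 3/3^3 < 1), Case 3 applies: T(n) = Θ(f(n)) = O(n^3).

Answer: O(n^3) - Case 3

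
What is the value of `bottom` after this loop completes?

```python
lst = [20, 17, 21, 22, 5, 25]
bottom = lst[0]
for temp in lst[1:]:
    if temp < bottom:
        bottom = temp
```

Minimum of [20, 17, 21, 22, 5, 25]
`bottom` takes the values: 20 → 17 → 5

Answer: 5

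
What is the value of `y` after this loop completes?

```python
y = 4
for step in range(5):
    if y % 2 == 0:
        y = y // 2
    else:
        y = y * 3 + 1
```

Collatz-style transformation from 4
`y` takes the values: 4 → 2 → 1 → 4 → 2 → 1

Answer: 1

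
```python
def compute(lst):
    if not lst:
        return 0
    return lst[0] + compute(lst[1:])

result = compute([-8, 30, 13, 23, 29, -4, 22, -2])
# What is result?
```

(-8) + 30 + 13 + 23 + 29 + (-4) + 22 + (-2) + 0 = 103

Answer: 103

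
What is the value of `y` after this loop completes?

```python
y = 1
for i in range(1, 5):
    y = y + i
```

Start at 1, add 1 through 4
`y` takes the values: 1 → 2 → 4 → 7 → 11

Answer: 11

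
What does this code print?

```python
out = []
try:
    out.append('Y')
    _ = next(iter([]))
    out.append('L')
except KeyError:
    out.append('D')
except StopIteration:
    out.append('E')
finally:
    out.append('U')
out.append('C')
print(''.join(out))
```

Execution trace: 'Y' (try body) → 'E' (except StopIteration) → 'U' (finally) → 'C' (after the try/except). Output: YEUC

Answer: YEUC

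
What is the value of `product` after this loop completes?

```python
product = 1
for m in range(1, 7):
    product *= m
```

6! = 720
`product` takes the values: 1 → 2 → 6 → 24 → 120 → 720

Answer: 720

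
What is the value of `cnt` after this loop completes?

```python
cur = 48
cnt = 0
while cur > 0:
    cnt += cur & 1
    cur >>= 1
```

Count set bits in 48 (binary: 0b110000)
`cnt` takes the values: 0 → 1 → 2

Answer: 2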